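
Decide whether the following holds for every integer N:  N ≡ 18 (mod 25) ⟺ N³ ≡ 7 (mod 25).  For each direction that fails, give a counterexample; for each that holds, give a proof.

Both directions hold; the statement is true.

Forward direction. Suppose N ≡ 18 (mod 25). Write N = 25j + 18. Then (25j + 18)³ = 15625j³ + 33750j² + 24300j + 5832 = 25(625j³ + 1350j² + 972j + 233) + 7, so N³ ≡ 7 (mod 25).

Converse. Suppose N³ ≡ 7 (mod 25). The only residue r in {0, …, 24} with r³ ≡ 7 (mod 25) is r = 18, so N ≡ 18 (mod 25).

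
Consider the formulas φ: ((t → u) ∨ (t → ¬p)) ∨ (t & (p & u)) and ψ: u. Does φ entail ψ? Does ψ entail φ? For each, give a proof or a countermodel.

The forward direction fails; the converse holds.

(⇒) This fails. Under t = F, p = F, u = F, the left side is true but the right side is false.

(⇐) Assume the antecedent. If t is true, the antecedent forces (t = T, p = F, u = T) or (t = T, p = T, u = T), and the consequent holds there. If t is false, the consequent reduces to true regardless of the other variables. Either way the consequent holds.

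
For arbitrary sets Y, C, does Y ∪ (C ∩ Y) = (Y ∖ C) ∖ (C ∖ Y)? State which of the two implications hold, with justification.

Forward inclusion. This inclusion fails. Take Y = {1}, C = {1}; then 1 ∈ Y ∪ (C ∩ Y) but 1 ∉ (Y ∖ C) ∖ (C ∖ Y).

Reverse inclusion. Let x ∈ (Y ∖ C) ∖ (C ∖ Y). Then x ∈ Y and x ∉ C, from which x ∈ Y ∪ (C ∩ Y).

Only the reverse inclusion holds.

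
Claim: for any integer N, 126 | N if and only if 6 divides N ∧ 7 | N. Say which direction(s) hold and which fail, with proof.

[⇒] If 126 ∣ N, write N = 126q. Since 126 = 21·6, N = 6·(21q), so 6 ∣ N; and since 126 = 18·7, N = 7·(18q), so 7 ∣ N.

[⇐] This fails: take N = 42. Both 6 ∣ 42 and 7 ∣ 42, yet 42 is not a multiple of 126 (since 42 = 0·126 + 42), so 126 ∤ 42.

(⇒) holds; (⇐) fails.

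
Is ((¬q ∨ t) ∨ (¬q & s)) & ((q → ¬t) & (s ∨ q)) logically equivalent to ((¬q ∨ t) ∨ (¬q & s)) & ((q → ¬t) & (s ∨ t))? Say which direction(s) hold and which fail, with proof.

Only the forward implication holds.

(⟸) This fails. Under t = T, q = F, s = F, the left side is false but the right side is true.

(⟹) Assume the antecedent. If t is true, the antecedent forces (t = T, q = F, s = T), and the consequent holds there. If t is false, the antecedent forces (t = F, q = F, s = T), and the consequent holds there. Either way the consequent holds.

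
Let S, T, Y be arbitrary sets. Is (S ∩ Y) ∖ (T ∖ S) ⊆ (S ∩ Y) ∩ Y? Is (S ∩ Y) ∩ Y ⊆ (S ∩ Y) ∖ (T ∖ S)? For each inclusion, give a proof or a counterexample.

(⟹) Let x ∈ (S ∩ Y) ∖ (T ∖ S). Then either x ∈ S ∩ Y and x ∉ T; or x ∈ S ∩ T ∩ Y. In each case x ∈ (S ∩ Y) ∩ Y, so (S ∩ Y) ∖ (T ∖ S) ⊆ (S ∩ Y) ∩ Y.

(⟸) Let x ∈ (S ∩ Y) ∩ Y. Then either x ∈ S ∩ Y and x ∉ T; or x ∈ S ∩ T ∩ Y. In each case x ∈ (S ∩ Y) ∖ (T ∖ S), so (S ∩ Y) ∩ Y ⊆ (S ∩ Y) ∖ (T ∖ S).

Both inclusions hold; the sets are equal.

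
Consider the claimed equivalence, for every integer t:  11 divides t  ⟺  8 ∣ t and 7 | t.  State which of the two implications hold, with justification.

(⇒) This fails: take t = 11. Certainly 11 ∣ 11, but 8 ∤ 11.

(⇐) This fails: take t = 56. Both 8 ∣ 56 and 7 ∣ 56, yet 56 is not a multiple of 11 (since 56 = 5·11 + 1), so 11 ∤ 56.

Neither direction holds.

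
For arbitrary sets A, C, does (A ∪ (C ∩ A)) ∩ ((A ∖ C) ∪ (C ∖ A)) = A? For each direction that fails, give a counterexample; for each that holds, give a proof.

(⟸) This inclusion fails. Take A = {1}, C = {1}; then 1 ∈ A but 1 ∉ (A ∪ (C ∩ A)) ∩ ((A ∖ C) ∪ (C ∖ A)).

(⟹) Let x ∈ (A ∪ (C ∩ A)) ∩ ((A ∖ C) ∪ (C ∖ A)). Then x ∈ A and x ∉ C, from which x ∈ A.

(⊆) holds; (⊇) fails.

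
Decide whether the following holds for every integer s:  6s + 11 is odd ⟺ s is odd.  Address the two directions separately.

Not equivalent: only (⇐) holds.

(←) Suppose s is odd. Since 6 is even, 6s is even for every s, so 6s + 11 has the same parity as 11, which is odd. Hence 6s + 11 is odd.

(→) This fails: take s = 0. Then 6s + 11 = 11, which is odd, yet s = 0 is even, not odd.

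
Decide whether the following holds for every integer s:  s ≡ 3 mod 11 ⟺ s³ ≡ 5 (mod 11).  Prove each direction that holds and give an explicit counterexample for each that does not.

Equivalent; both directions hold.

(⟹) Suppose s ≡ 3 mod 11. Write s = 11j + 3. Then (11j + 3)³ = 1331j³ + 1089j² + 297j + 27 = 11(121j³ + 99j² + 27j + 2) + 5, so s³ ≡ 5 (mod 11).

(⟸) For the converse, argue contrapositively. If s ≢ 3 (mod 11), then s is congruent to one of 0, 1, 2, 4, 5, 6, 7, 8, 9, 10 modulo 11, and these give s³ ≡ 0, 1, 8, 9, 4, 7, 2, 6, 3, 10 respectively — never 5.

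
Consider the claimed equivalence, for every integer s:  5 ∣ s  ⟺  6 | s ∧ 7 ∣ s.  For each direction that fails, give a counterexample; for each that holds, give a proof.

[⇒] This fails: take s = 5. Certainly 5 ∣ 5, but 6 ∤ 5.

[⇐] This fails: take s = 42. Both 6 ∣ 42 and 7 ∣ 42, yet 42 is not a multiple of 5 (since 42 = 8·5 + 2), so 5 ∤ 42.

(⇒) fails and (⇐) fails.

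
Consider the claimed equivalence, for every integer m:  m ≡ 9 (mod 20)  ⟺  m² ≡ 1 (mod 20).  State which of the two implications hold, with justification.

(⇒) Suppose m ≡ 9 (mod 20). Write m = 20j + 9. Then (20j + 9)² = 400j² + 360j + 81 = 20(20j² + 18j + 4) + 1, so m² ≡ 1 (mod 20).

(⇐) This fails: take m = 1. Then 1² = 1 ≡ 1 (mod 20), yet 1 ≡ 1 (mod 20), not 9.

The forward direction holds; the converse fails.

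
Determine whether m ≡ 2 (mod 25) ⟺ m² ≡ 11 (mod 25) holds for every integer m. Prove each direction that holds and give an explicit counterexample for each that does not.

(⟹) This fails: take m = 2. Then 2 ≡ 2 (mod 25), but 2² = 4 ≡ 4 (mod 25), not 11.

(⟸) This fails: take m = 6. Then 6² = 36 ≡ 11 (mod 25), yet 6 ≡ 6 (mod 25), not 2.

(⇒) fails and (⇐) fails.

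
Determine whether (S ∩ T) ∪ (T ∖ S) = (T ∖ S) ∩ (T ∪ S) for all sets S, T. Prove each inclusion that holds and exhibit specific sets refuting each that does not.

The sets are not equal: only the reverse inclusion holds.

Forward inclusion. This inclusion fails. Take S = {1}, T = {1}; then 1 ∈ (S ∩ T) ∪ (T ∖ S) but 1 ∉ (T ∖ S) ∩ (T ∪ S).

Reverse inclusion. Let x ∈ (T ∖ S) ∩ (T ∪ S). Then x ∈ T and x ∉ S, from which x ∈ (S ∩ T) ∪ (T ∖ S).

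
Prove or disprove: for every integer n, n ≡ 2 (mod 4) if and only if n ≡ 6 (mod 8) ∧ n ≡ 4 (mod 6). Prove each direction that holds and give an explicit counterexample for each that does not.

(⟹) This fails: n = 2 gives 2 ≡ 2 (mod 4) but 2 ≡ 2 (mod 8), so the conjunction on the right does not hold.

(⟸) Conversely, if n ≡ 6 (mod 8) and n ≡ 4 (mod 6), then by the Chinese remainder theorem n ≡ 22 (mod 24). Since 22 ≡ 2 (mod 4) and 4 ∣ 24, we get n ≡ 2 (mod 4).

(⇒) fails; (⇐) holds.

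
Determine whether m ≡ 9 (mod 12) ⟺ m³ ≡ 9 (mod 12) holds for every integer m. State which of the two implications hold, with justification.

(⟹) Suppose m ≡ 9 (mod 12). Write m = 12j + 9. Then (12j + 9)³ = 1728j³ + 3888j² + 2916j + 729 = 12(144j³ + 324j² + 243j + 60) + 9, so m³ ≡ 9 (mod 12).

(⟸) Conversely, suppose m³ ≡ 9 (mod 12). The only residue r in {0, …, 11} with r³ ≡ 9 (mod 12) is r = 9, so m ≡ 9 (mod 12).

Both directions hold.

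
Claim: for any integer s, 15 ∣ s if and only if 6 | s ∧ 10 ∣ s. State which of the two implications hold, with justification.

Converse. Suppose 6 ∣ s and 10 ∣ s. Any common multiple of 6 and 10 is a multiple of their lcm; here lcm(6, 10) = 6·10/gcd(6, 10) = 60/2 = 30, so 30 ∣ s. Since 15 ∣ 30, it follows that 15 ∣ s.

Forward direction. This fails: take s = 15. Certainly 15 ∣ 15, but 6 ∤ 15.

The forward direction fails; the converse holds.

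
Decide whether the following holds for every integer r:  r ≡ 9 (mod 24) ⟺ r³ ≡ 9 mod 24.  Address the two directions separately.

Forward direction. Suppose r ≡ 9 (mod 24). Write r = 24j + 9. Then (24j + 9)³ = 13824j³ + 15552j² + 5832j + 729 = 24(576j³ + 648j² + 243j + 30) + 9, so r³ ≡ 9 (mod 24).

Converse. Suppose r³ ≡ 9 (mod 24). The only residue r in {0, …, 23} with r³ ≡ 9 (mod 24) is r = 9, so r ≡ 9 (mod 24).

Both directions hold.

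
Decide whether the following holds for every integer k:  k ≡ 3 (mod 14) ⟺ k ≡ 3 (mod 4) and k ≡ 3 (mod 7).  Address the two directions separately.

Only the reverse direction holds.

(←) If k ≡ 3 (mod 4) and k ≡ 3 (mod 7), then by the Chinese remainder theorem k ≡ 3 (mod 28). Since 3 ≡ 3 (mod 14) and 14 ∣ 28, we get k ≡ 3 (mod 14).

(→) This fails: k = 17 gives 17 ≡ 3 (mod 14) but 17 ≡ 1 (mod 4), so the conjunction on the right does not hold.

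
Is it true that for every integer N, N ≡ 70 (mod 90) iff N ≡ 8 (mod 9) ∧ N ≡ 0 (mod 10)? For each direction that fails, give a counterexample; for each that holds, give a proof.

(⇒) This fails: N = 70 gives 70 ≡ 70 (mod 90) but 70 ≡ 7 (mod 9), so the conjunction on the right does not hold.

(⇐) This fails: N = 80 satisfies both congruences on the right (80 ≡ 8 mod 9 and 80 ≡ 0 mod 10) yet 80 ≡ 80 (mod 90), not 70.

Neither direction holds.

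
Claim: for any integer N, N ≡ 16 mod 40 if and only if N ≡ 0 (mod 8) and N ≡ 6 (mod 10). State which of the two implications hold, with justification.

Both implications hold.

[⇐] If N ≡ 0 (mod 8) and N ≡ 6 (mod 10), then by the Chinese remainder theorem N ≡ 16 (mod 40). This is exactly N ≡ 16 (mod 40).

[⇒] Suppose N ≡ 16 (mod 40); write N = 40j + 16. Since 8 ∣ 40, reducing mod 8 gives N ≡ 16 ≡ 0 (mod 8); since 10 ∣ 40, reducing mod 10 gives N ≡ 16 ≡ 6 (mod 10).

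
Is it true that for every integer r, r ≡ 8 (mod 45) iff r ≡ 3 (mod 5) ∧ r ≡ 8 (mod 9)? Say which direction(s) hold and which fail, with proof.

Both directions hold; the statement is true.

(⟹) Suppose r ≡ 8 (mod 45); write r = 45j + 8. Since 5 ∣ 45, reducing mod 5 gives r ≡ 8 ≡ 3 (mod 5); since 9 ∣ 45, reducing mod 9 gives r ≡ 8 (mod 9).

(⟸) Conversely, if r ≡ 3 (mod 5) and r ≡ 8 (mod 9), then by the Chinese remainder theorem r ≡ 8 (mod 45). This is exactly r ≡ 8 (mod 45).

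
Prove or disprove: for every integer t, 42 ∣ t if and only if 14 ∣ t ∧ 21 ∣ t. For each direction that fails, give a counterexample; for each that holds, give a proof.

The biconditional holds.

Forward direction. If 42 ∣ t, write t = 42q. Since 42 = 3·14, t = 14·(3q), so 14 ∣ t; and since 42 = 2·21, t = 21·(2q), so 21 ∣ t.

Converse. Suppose 14 ∣ t and 21 ∣ t. Any common multiple of 14 and 21 is a multiple of their lcm; here lcm(14, 21) = 14·21/gcd(14, 21) = 294/7 = 42, so 42 ∣ t.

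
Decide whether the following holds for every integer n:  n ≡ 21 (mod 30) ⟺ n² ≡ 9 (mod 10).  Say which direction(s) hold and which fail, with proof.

Forward direction. This fails: take n = 21. Then 21 ≡ 21 (mod 30), but 21² = 441 ≡ 1 (mod 10), not 9.

Converse. This fails: take n = 3. Then 3² = 9 ≡ 9 (mod 10), yet 3 ≡ 3 (mod 30), not 21.

Neither implication holds.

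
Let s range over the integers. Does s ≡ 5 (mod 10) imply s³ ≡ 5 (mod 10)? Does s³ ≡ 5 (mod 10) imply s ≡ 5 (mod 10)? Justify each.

[⇒] Suppose s ≡ 5 (mod 10). Write s = 10j + 5. Then (10j + 5)³ = 1000j³ + 1500j² + 750j + 125 = 10(100j³ + 150j² + 75j + 12) + 5, so s³ ≡ 5 (mod 10).

[⇐] For the converse, argue contrapositively. If s ≢ 5 (mod 10), then s is congruent to one of 0, 1, 2, 3, 4, 6, 7, 8, 9 modulo 10, and these give s³ ≡ 0, 1, 8, 7, 4, 6, 3, 2, 9 respectively — never 5.

The biconditional holds.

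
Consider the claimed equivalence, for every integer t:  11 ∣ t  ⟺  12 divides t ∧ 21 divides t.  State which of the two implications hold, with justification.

[⇒] This fails: take t = 11. Certainly 11 ∣ 11, but 12 ∤ 11.

[⇐] This fails: take t = 84. Both 12 ∣ 84 and 21 ∣ 84, yet 84 is not a multiple of 11 (since 84 = 7·11 + 7), so 11 ∤ 84.

Both directions fail.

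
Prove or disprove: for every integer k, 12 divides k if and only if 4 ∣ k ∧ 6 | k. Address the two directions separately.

Both directions hold.

[⇒] If 12 ∣ k, write k = 12q. Since 12 = 3·4, k = 4·(3q), so 4 ∣ k; and since 12 = 2·6, k = 6·(2q), so 6 ∣ k.

[⇐] Suppose 4 ∣ k and 6 ∣ k. Any common multiple of 4 and 6 is a multiple of their lcm; here lcm(4, 6) = 4·6/gcd(4, 6) = 24/2 = 12, so 12 ∣ k.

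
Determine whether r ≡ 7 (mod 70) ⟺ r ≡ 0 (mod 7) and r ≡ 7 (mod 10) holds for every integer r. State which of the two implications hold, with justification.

Both directions hold; the statement is true.

(⟹) Suppose r ≡ 7 (mod 70); write r = 70j + 7. Since 7 ∣ 70, reducing mod 7 gives r ≡ 7 ≡ 0 (mod 7); since 10 ∣ 70, reducing mod 10 gives r ≡ 7 (mod 10).

(⟸) Conversely, if r ≡ 0 (mod 7) and r ≡ 7 (mod 10), then by the Chinese remainder theorem r ≡ 7 (mod 70). This is exactly r ≡ 7 (mod 70).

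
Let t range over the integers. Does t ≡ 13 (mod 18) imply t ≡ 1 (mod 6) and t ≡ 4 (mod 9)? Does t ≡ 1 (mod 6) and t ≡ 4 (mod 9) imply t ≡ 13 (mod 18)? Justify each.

Both implications hold.

(⇒) Suppose t ≡ 13 (mod 18); write t = 18j + 13. Since 6 ∣ 18, reducing mod 6 gives t ≡ 13 ≡ 1 (mod 6); since 9 ∣ 18, reducing mod 9 gives t ≡ 13 ≡ 4 (mod 9).

(⇐) Conversely, if t ≡ 1 (mod 6) and t ≡ 4 (mod 9), then by the Chinese remainder theorem t ≡ 13 (mod 18). This is exactly t ≡ 13 (mod 18).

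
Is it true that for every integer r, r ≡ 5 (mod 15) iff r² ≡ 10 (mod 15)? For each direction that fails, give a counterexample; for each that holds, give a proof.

Only the forward direction holds.

[⇒] Suppose r ≡ 5 (mod 15). Write r = 15j + 5. Then (15j + 5)² = 225j² + 150j + 25 = 15(15j² + 10j + 1) + 10, so r² ≡ 10 (mod 15).

[⇐] This fails: take r = 10. Then 10² = 100 ≡ 10 (mod 15), yet 10 ≡ 10 (mod 15), not 5.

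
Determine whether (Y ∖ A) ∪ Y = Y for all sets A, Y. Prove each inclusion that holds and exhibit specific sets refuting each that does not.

(⟹) Let x ∈ (Y ∖ A) ∪ Y. Then either x ∈ Y and x ∉ A; or x ∈ A ∩ Y. In each case x ∈ Y, so (Y ∖ A) ∪ Y ⊆ Y.

(⟸) Let x ∈ Y. Then either x ∈ Y and x ∉ A; or x ∈ A ∩ Y. In each case x ∈ (Y ∖ A) ∪ Y, so Y ⊆ (Y ∖ A) ∪ Y.

Both inclusions hold; the sets are equal.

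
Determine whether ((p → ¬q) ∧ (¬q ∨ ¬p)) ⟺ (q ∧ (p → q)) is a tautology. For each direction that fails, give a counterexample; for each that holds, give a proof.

(⟹) This fails. Under p = F, q = F, the left side is true but the right side is false.

(⟸) This fails. Under p = T, q = T, the left side is false but the right side is true.

Neither direction holds.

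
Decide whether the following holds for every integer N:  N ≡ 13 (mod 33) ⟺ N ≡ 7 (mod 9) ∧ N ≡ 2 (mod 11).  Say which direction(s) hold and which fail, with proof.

(⟸) If N ≡ 7 (mod 9) and N ≡ 2 (mod 11), then by the Chinese remainder theorem N ≡ 79 (mod 99). Since 79 ≡ 13 (mod 33) and 33 ∣ 99, we get N ≡ 13 (mod 33).

(⟹) This fails: N = 13 gives 13 ≡ 13 (mod 33) but 13 ≡ 4 (mod 9), so the conjunction on the right does not hold.

Not equivalent: only (⇐) holds.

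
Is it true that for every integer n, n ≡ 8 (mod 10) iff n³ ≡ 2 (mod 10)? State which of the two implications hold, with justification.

(←) Suppose n³ ≡ 2 (mod 10). The only residue r in {0, …, 9} with r³ ≡ 2 (mod 10) is r = 8, so n ≡ 8 (mod 10).

(→) Suppose n ≡ 8 (mod 10). Write n = 10j + 8. Then (10j + 8)³ = 1000j³ + 2400j² + 1920j + 512 = 10(100j³ + 240j² + 192j + 51) + 2, so n³ ≡ 2 (mod 10).

Equivalent; both directions hold.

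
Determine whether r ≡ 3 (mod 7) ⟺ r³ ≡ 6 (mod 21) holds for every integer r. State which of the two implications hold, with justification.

(⇒) fails and (⇐) fails.

(⟹) This fails: take r = 10. Then 10 ≡ 3 (mod 7), but 10³ = 1000 ≡ 13 (mod 21), not 6.

(⟸) This fails: take r = 6. Then 6³ = 216 ≡ 6 (mod 21), yet 6 ≡ 6 (mod 7), not 3.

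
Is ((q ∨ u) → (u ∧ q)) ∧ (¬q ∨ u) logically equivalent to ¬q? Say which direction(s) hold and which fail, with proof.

Forward direction. This fails. Under q = T, u = T, the left side is true but the right side is false.

Converse. This fails. Under q = F, u = T, the left side is false but the right side is true.

Both directions fail.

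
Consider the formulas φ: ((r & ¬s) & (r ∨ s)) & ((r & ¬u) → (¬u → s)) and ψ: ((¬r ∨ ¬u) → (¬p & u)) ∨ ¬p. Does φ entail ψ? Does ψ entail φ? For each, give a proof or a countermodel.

Forward direction. Assume the antecedent. If s is true, the antecedent cannot hold. If s is false, the antecedent forces (s = F, r = T, p = F, u = T) or (s = F, r = T, p = T, u = T), and ((¬r ∨ ¬u) → (¬p & u)) ∨ ¬p holds there. Either way ((¬r ∨ ¬u) → (¬p & u)) ∨ ¬p holds.

Converse. This fails. Under s = F, r = F, p = F, u = F, the left side is false but the right side is true.

Not equivalent: only (⇒) holds.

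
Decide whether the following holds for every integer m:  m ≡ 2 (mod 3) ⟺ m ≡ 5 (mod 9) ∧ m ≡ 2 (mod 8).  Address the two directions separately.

(⇒) This fails: m = 2 gives 2 ≡ 2 (mod 3) but 2 ≡ 2 (mod 9), so the conjunction on the right does not hold.

(⇐) Conversely, if m ≡ 5 (mod 9) and m ≡ 2 (mod 8), then by the Chinese remainder theorem m ≡ 50 (mod 72). Since 50 ≡ 2 (mod 3) and 3 ∣ 72, we get m ≡ 2 (mod 3).

Not equivalent: only (⇐) holds.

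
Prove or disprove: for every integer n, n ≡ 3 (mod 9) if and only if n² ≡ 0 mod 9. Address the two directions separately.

The forward direction holds; the converse fails.

[⇒] Suppose n ≡ 3 (mod 9). Write n = 9j + 3. Then (9j + 3)² = 81j² + 54j + 9 = 9(9j² + 6j + 1) + 0, so n² ≡ 0 (mod 9).

[⇐] This fails: take n = 0. Then 0² = 0 ≡ 0 (mod 9), yet 0 ≡ 0 (mod 9), not 3.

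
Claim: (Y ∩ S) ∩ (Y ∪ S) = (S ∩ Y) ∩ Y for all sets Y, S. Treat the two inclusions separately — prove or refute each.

Reverse inclusion. Let x ∈ (S ∩ Y) ∩ Y. Then x ∈ Y ∩ S, from which x ∈ (Y ∩ S) ∩ (Y ∪ S).

Forward inclusion. Let x ∈ (Y ∩ S) ∩ (Y ∪ S). Then x ∈ Y ∩ S, from which x ∈ (S ∩ Y) ∩ Y.

The two sets are equal.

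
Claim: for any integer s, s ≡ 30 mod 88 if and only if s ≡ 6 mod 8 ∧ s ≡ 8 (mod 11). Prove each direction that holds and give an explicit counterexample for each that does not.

(⇐) If s ≡ 6 (mod 8) and s ≡ 8 (mod 11), then by the Chinese remainder theorem s ≡ 30 (mod 88). This is exactly s ≡ 30 (mod 88).

(⇒) Suppose s ≡ 30 (mod 88); write s = 88j + 30. Since 8 ∣ 88, reducing mod 8 gives s ≡ 30 ≡ 6 (mod 8); since 11 ∣ 88, reducing mod 11 gives s ≡ 30 ≡ 8 (mod 11).

The biconditional holds.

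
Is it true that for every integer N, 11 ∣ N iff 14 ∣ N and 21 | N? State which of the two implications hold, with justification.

Forward direction. This fails: take N = 11. Certainly 11 ∣ 11, but 14 ∤ 11.

Converse. This fails: take N = 42. Both 14 ∣ 42 and 21 ∣ 42, yet 42 is not a multiple of 11 (since 42 = 3·11 + 9), so 11 ∤ 42.

(⇒) fails and (⇐) fails.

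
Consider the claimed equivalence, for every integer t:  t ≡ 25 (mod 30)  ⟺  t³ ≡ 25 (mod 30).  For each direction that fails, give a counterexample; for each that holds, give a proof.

(⟹) Suppose t ≡ 25 (mod 30). Write t = 30j + 25. Then (30j + 25)³ = 27000j³ + 67500j² + 56250j + 15625 = 30(900j³ + 2250j² + 1875j + 520) + 25, so t³ ≡ 25 (mod 30).

(⟸) Conversely, suppose t³ ≡ 25 (mod 30). The only residue r in {0, …, 29} with r³ ≡ 25 (mod 30) is r = 25, so t ≡ 25 (mod 30).

Both directions hold; the statement is true.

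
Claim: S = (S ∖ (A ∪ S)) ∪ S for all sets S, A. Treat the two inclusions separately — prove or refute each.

Both inclusions hold; the sets are equal.

(⟹) Let x ∈ S. Then either x ∈ S and x ∉ A; or x ∈ S ∩ A. In each case x ∈ (S ∖ (A ∪ S)) ∪ S, so S ⊆ (S ∖ (A ∪ S)) ∪ S.

(⟸) Let x ∈ (S ∖ (A ∪ S)) ∪ S. Then either x ∈ S and x ∉ A; or x ∈ S ∩ A. In each case x ∈ S, so (S ∖ (A ∪ S)) ∪ S ⊆ S.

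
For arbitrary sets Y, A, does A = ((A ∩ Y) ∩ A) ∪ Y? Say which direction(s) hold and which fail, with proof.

Neither inclusion holds.

Forward inclusion. This inclusion fails. Take Y = ∅, A = {1}; then 1 ∈ A but 1 ∉ ((A ∩ Y) ∩ A) ∪ Y.

Reverse inclusion. This inclusion fails. Take Y = {1}, A = ∅; then 1 ∈ ((A ∩ Y) ∩ A) ∪ Y but 1 ∉ A.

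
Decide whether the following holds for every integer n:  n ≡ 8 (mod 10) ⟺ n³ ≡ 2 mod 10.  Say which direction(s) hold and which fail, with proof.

Forward direction. Suppose n ≡ 8 (mod 10). Write n = 10j + 8. Then (10j + 8)³ = 1000j³ + 2400j² + 1920j + 512 = 10(100j³ + 240j² + 192j + 51) + 2, so n³ ≡ 2 (mod 10).

Converse. Suppose n³ ≡ 2 (mod 10). The only residue r in {0, …, 9} with r³ ≡ 2 (mod 10) is r = 8, so n ≡ 8 (mod 10).

Both directions hold.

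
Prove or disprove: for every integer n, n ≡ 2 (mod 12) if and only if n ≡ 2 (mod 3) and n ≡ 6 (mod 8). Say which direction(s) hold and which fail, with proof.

The forward direction fails; the converse holds.

(⇒) This fails: n = 2 gives 2 ≡ 2 (mod 12) but 2 ≡ 2 (mod 8), so the conjunction on the right does not hold.

(⇐) Conversely, if n ≡ 2 (mod 3) and n ≡ 6 (mod 8), then by the Chinese remainder theorem n ≡ 14 (mod 24). Since 14 ≡ 2 (mod 12) and 12 ∣ 24, we get n ≡ 2 (mod 12).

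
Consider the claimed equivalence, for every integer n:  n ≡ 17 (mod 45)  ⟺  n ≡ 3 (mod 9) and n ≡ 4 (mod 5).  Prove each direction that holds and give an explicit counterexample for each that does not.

(⇒) fails and (⇐) fails.

(→) This fails: n = 17 gives 17 ≡ 17 (mod 45) but 17 ≡ 8 (mod 9), so the conjunction on the right does not hold.

(←) This fails: n = 39 satisfies both congruences on the right (39 ≡ 3 mod 9 and 39 ≡ 4 mod 5) yet 39 ≡ 39 (mod 45), not 17.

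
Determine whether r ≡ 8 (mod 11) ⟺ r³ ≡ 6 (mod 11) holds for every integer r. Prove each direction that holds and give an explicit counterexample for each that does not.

(⇒) Suppose r ≡ 8 (mod 11). Write r = 11j + 8. Then (11j + 8)³ = 1331j³ + 2904j² + 2112j + 512 = 11(121j³ + 264j² + 192j + 46) + 6, so r³ ≡ 6 (mod 11).

(⇐) For the converse, argue contrapositively. If r ≢ 8 (mod 11), then r is congruent to one of 0, 1, 2, 3, 4, 5, 6, 7, 9, 10 modulo 11, and these give r³ ≡ 0, 1, 8, 5, 9, 4, 7, 2, 3, 10 respectively — never 6.

Both directions hold; the statement is true.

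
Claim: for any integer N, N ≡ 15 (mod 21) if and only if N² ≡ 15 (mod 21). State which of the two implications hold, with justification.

(→) Suppose N ≡ 15 (mod 21). Write N = 21j + 15. Then (21j + 15)² = 441j² + 630j + 225 = 21(21j² + 30j + 10) + 15, so N² ≡ 15 (mod 21).

(←) This fails: take N = 6. Then 6² = 36 ≡ 15 (mod 21), yet 6 ≡ 6 (mod 21), not 15.

(⇒) holds; (⇐) fails.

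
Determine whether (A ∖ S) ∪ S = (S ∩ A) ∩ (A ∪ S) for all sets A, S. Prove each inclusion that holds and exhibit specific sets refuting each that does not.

(⟹) This inclusion fails. Take A = {1}, S = ∅; then 1 ∈ (A ∖ S) ∪ S but 1 ∉ (S ∩ A) ∩ (A ∪ S).

(⟸) Let x ∈ (S ∩ A) ∩ (A ∪ S). Then x ∈ A ∩ S, from which x ∈ (A ∖ S) ∪ S.

Only the reverse inclusion holds.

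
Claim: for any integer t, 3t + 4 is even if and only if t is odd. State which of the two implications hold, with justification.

Forward direction. This fails: t = 6 gives 3t + 4 = 22, which is even, but 6 is even, not odd.

Converse. This also fails: t = 1 is odd, but 3t + 4 = 7 is odd, not even.

Neither direction holds.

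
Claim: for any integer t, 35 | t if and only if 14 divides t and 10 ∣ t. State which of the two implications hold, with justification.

[⇒] This fails: take t = 35. Certainly 35 ∣ 35, but 14 ∤ 35.

[⇐] Suppose 14 ∣ t and 10 ∣ t. Any common multiple of 14 and 10 is a multiple of their lcm; here lcm(14, 10) = 14·10/gcd(14, 10) = 140/2 = 70, so 70 ∣ t. Since 35 ∣ 70, it follows that 35 ∣ t.

Not equivalent: only (⇐) holds.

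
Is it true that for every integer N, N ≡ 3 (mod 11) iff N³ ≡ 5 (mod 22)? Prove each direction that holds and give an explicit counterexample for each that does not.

(→) This fails: take N = 14. Then 14 ≡ 3 (mod 11), but 14³ = 2744 ≡ 16 (mod 22), not 5.

(←) Conversely, the residues r modulo 22 with r³ ≡ 5 (mod 22) are exactly {3}, and each is ≡ 3 (mod 11).

The forward direction fails; the converse holds.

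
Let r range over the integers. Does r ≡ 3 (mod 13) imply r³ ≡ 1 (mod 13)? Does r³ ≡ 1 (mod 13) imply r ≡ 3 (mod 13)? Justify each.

(⇒) holds; (⇐) fails.

(→) Suppose r ≡ 3 (mod 13). Write r = 13j + 3. Then (13j + 3)³ = 2197j³ + 1521j² + 351j + 27 = 13(169j³ + 117j² + 27j + 2) + 1, so r³ ≡ 1 (mod 13).

(←) This fails: take r = 1. Then 1³ = 1 ≡ 1 (mod 13), yet 1 ≡ 1 (mod 13), not 3.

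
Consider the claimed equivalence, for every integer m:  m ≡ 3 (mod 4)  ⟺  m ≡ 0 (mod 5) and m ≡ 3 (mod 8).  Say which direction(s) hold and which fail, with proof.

[⇒] This fails: m = 3 gives 3 ≡ 3 (mod 4) but 3 ≡ 3 (mod 5), so the conjunction on the right does not hold.

[⇐] Conversely, if m ≡ 0 (mod 5) and m ≡ 3 (mod 8), then by the Chinese remainder theorem m ≡ 35 (mod 40). Since 35 ≡ 3 (mod 4) and 4 ∣ 40, we get m ≡ 3 (mod 4).

Only the converse holds.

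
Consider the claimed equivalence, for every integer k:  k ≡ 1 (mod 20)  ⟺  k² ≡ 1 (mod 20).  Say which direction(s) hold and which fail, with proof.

(⇒) holds; (⇐) fails.

(⇒) Suppose k ≡ 1 (mod 20). Write k = 20j + 1. Then (20j + 1)² = 400j² + 40j + 1 = 20(20j² + 2j) + 1, so k² ≡ 1 (mod 20).

(⇐) This fails: take k = 9. Then 9² = 81 ≡ 1 (mod 20), yet 9 ≡ 9 (mod 20), not 1.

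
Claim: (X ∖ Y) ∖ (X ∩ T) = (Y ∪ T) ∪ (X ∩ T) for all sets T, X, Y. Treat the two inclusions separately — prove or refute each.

(⊆) This inclusion fails. Take T = ∅, X = {1}, Y = ∅; then 1 ∈ (X ∖ Y) ∖ (X ∩ T) but 1 ∉ (Y ∪ T) ∪ (X ∩ T).

(⊇) This inclusion fails. Take T = {1}, X = ∅, Y = ∅; then 1 ∈ (Y ∪ T) ∪ (X ∩ T) but 1 ∉ (X ∖ Y) ∖ (X ∩ T).

(⊆) fails and (⊇) fails.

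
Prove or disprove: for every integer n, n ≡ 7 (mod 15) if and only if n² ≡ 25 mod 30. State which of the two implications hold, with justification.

(⟹) This fails: take n = 7. Then 7 ≡ 7 (mod 15), but 7² = 49 ≡ 19 (mod 30), not 25.

(⟸) This fails: take n = 5. Then 5² = 25 ≡ 25 (mod 30), yet 5 ≡ 5 (mod 15), not 7.

Both directions fail.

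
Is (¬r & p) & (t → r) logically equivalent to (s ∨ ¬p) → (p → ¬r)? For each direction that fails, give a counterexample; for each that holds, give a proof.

(⇒) Assume the antecedent. If s is true, the antecedent forces (s = T, r = F, p = T, t = F), and (s ∨ ¬p) → (p → ¬r) holds there. If s is false, (s ∨ ¬p) → (p → ¬r) reduces to true regardless of the other variables. Either way (s ∨ ¬p) → (p → ¬r) holds.

(⇐) This fails. Under s = F, r = F, p = F, t = F, the left side is false but the right side is true.

Only the forward implication holds.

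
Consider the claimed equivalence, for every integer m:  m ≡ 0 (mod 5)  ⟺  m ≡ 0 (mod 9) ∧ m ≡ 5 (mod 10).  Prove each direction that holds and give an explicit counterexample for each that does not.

Only the reverse direction holds.

(⇐) If m ≡ 0 (mod 9) and m ≡ 5 (mod 10), then by the Chinese remainder theorem m ≡ 45 (mod 90). Since 45 ≡ 0 (mod 5) and 5 ∣ 90, we get m ≡ 0 (mod 5).

(⇒) This fails: m = 0 gives 0 ≡ 0 (mod 5) but 0 ≡ 0 (mod 10), so the conjunction on the right does not hold.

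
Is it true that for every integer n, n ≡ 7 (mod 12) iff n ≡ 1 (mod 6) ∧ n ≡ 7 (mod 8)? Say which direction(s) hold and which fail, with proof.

Converse. If n ≡ 1 (mod 6) and n ≡ 7 (mod 8), then by the Chinese remainder theorem n ≡ 7 (mod 24). Since 7 ≡ 7 (mod 12) and 12 ∣ 24, we get n ≡ 7 (mod 12).

Forward direction. This fails: n = 19 gives 19 ≡ 7 (mod 12) but 19 ≡ 3 (mod 8), so the conjunction on the right does not hold.

Only the converse holds.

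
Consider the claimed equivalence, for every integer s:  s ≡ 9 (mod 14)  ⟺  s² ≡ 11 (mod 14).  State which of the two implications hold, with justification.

Only the forward direction holds.

[⇒] Suppose s ≡ 9 (mod 14). Write s = 14j + 9. Then (14j + 9)² = 196j² + 252j + 81 = 14(14j² + 18j + 5) + 11, so s² ≡ 11 (mod 14).

[⇐] This fails: take s = 5. Then 5² = 25 ≡ 11 (mod 14), yet 5 ≡ 5 (mod 14), not 9.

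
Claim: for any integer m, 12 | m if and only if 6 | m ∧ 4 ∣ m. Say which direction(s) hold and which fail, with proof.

[⇐] Suppose 6 ∣ m and 4 ∣ m. Any common multiple of 6 and 4 is a multiple of their lcm; here lcm(6, 4) = 6·4/gcd(6, 4) = 24/2 = 12, so 12 ∣ m.

[⇒] If 12 ∣ m, write m = 12q. Since 12 = 2·6, m = 6·(2q), so 6 ∣ m; and since 12 = 3·4, m = 4·(3q), so 4 ∣ m.

Equivalent; both directions hold.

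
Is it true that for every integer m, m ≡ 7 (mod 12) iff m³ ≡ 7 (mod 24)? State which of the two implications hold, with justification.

(⇒) fails; (⇐) holds.

(⟹) This fails: take m = 19. Then 19 ≡ 7 (mod 12), but 19³ = 6859 ≡ 19 (mod 24), not 7.

(⟸) Conversely, the residues r modulo 24 with r³ ≡ 7 (mod 24) are exactly {7}, and each is ≡ 7 (mod 12).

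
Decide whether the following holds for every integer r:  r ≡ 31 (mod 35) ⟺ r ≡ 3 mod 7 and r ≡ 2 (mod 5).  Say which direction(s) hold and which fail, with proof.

Forward direction. This fails: r = 31 gives 31 ≡ 31 (mod 35) but 31 ≡ 1 (mod 5), so the conjunction on the right does not hold.

Converse. This fails: r = 17 satisfies both congruences on the right (17 ≡ 3 mod 7 and 17 ≡ 2 mod 5) yet 17 ≡ 17 (mod 35), not 31.

Neither implication holds.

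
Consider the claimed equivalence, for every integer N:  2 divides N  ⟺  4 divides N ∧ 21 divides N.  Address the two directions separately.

Converse. Suppose 4 ∣ N and 21 ∣ N. Any common multiple of 4 and 21 is a multiple of their lcm; here gcd(4, 21) = 1, so lcm(4, 21) = 4·21 = 84, so 84 ∣ N. Since 2 ∣ 84, it follows that 2 ∣ N.

Forward direction. This fails: take N = 2. Certainly 2 ∣ 2, but 4 ∤ 2.

Only the converse holds.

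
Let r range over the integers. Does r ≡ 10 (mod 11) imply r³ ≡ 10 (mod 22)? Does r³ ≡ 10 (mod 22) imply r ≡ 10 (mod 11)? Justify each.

Only the reverse direction holds.

(⇐) The residues r modulo 22 with r³ ≡ 10 (mod 22) are exactly {10}, and each is ≡ 10 (mod 11).

(⇒) This fails: take r = 21. Then 21 ≡ 10 (mod 11), but 21³ = 9261 ≡ 21 (mod 22), not 10.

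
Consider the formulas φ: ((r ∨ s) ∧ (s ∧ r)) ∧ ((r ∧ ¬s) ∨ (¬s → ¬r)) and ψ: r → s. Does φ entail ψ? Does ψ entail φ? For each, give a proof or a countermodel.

(⟹) Assume the antecedent. If r is true, the antecedent forces (r = T, s = T), and r → s holds there. If r is false, the antecedent cannot hold. Either way r → s holds.

(⟸) This fails. Under r = F, s = F, the left side is false but the right side is true.

Only the forward direction holds.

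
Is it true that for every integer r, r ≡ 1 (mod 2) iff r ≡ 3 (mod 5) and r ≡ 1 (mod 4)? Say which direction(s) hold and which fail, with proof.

(⇒) fails; (⇐) holds.

[⇒] This fails: r = 1 gives 1 ≡ 1 (mod 2) but 1 ≡ 1 (mod 5), so the conjunction on the right does not hold.

[⇐] Conversely, if r ≡ 3 (mod 5) and r ≡ 1 (mod 4), then by the Chinese remainder theorem r ≡ 13 (mod 20). Since 13 ≡ 1 (mod 2) and 2 ∣ 20, we get r ≡ 1 (mod 2).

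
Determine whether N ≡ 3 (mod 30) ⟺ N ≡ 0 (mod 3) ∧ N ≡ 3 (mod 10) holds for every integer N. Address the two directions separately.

(←) If N ≡ 0 (mod 3) and N ≡ 3 (mod 10), then by the Chinese remainder theorem N ≡ 3 (mod 30). This is exactly N ≡ 3 (mod 30).

(→) Suppose N ≡ 3 (mod 30); write N = 30j + 3. Since 3 ∣ 30, reducing mod 3 gives N ≡ 3 ≡ 0 (mod 3); since 10 ∣ 30, reducing mod 10 gives N ≡ 3 (mod 10).

The biconditional holds.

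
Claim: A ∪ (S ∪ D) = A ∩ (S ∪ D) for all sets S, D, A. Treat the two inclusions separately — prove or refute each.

Forward inclusion. This inclusion fails. Take S = {1}, D = ∅, A = ∅; then 1 ∈ A ∪ (S ∪ D) but 1 ∉ A ∩ (S ∪ D).

Reverse inclusion. Let x ∈ A ∩ (S ∪ D). Then either x ∈ S ∩ A and x ∉ D; or x ∈ D ∩ A and x ∉ S; or x ∈ S ∩ D ∩ A. In each case x ∈ A ∪ (S ∪ D), so A ∩ (S ∪ D) ⊆ A ∪ (S ∪ D).

The sets are not equal: only the reverse inclusion holds.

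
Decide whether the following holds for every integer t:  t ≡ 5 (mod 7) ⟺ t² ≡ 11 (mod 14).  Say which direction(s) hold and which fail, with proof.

Forward direction. This fails: take t = 12. Then 12 ≡ 5 (mod 7), but 12² = 144 ≡ 4 (mod 14), not 11.

Converse. This fails: take t = 9. Then 9² = 81 ≡ 11 (mod 14), yet 9 ≡ 2 (mod 7), not 5.

Both directions fail.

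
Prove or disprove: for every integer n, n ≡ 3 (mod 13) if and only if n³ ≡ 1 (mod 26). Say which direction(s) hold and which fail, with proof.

(⟹) This fails: take n = 16. Then 16 ≡ 3 (mod 13), but 16³ = 4096 ≡ 14 (mod 26), not 1.

(⟸) This fails: take n = 1. Then 1³ = 1 ≡ 1 (mod 26), yet 1 ≡ 1 (mod 13), not 3.

Neither implication holds.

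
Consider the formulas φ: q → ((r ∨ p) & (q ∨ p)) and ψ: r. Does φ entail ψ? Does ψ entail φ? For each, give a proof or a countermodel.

Forward direction. This fails. Under q = F, r = F, p = F, the left side is true but the right side is false.

Converse. Assume the antecedent. If q is true, the antecedent forces (q = T, r = T, p = F) or (q = T, r = T, p = T), and q → ((r ∨ p) & (q ∨ p)) holds there. If q is false, q → ((r ∨ p) & (q ∨ p)) reduces to true regardless of the other variables. Either way q → ((r ∨ p) & (q ∨ p)) holds.

Only the reverse direction holds.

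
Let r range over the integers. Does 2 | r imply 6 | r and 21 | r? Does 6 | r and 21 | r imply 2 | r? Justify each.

Only the converse holds.

[⇐] Suppose 6 ∣ r and 21 ∣ r. Any common multiple of 6 and 21 is a multiple of their lcm; here lcm(6, 21) = 6·21/gcd(6, 21) = 126/3 = 42, so 42 ∣ r. Since 2 ∣ 42, it follows that 2 ∣ r.

[⇒] This fails: take r = 2. Certainly 2 ∣ 2, but 6 ∤ 2.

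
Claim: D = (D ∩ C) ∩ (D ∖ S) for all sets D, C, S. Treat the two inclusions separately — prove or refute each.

(⊆) fails; (⊇) holds.

(⟸) Let x ∈ (D ∩ C) ∩ (D ∖ S). Then x ∈ D ∩ C and x ∉ S, from which x ∈ D.

(⟹) This inclusion fails. Take D = {1}, C = ∅, S = ∅; then 1 ∈ D but 1 ∉ (D ∩ C) ∩ (D ∖ S).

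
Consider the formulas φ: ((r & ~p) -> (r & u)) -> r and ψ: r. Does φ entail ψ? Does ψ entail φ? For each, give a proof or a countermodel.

Forward direction. Assume the antecedent. If p is true, the antecedent forces (p = T, u = F, r = T) or (p = T, u = T, r = T), and r holds there. If p is false, the antecedent forces (p = F, u = F, r = T) or (p = F, u = T, r = T), and r holds there. Either way r holds.

Converse. Assume the antecedent. If p is true, the antecedent forces (p = T, u = F, r = T) or (p = T, u = T, r = T), and ((r & ~p) -> (r & u)) -> r holds there. If p is false, the antecedent forces (p = F, u = F, r = T) or (p = F, u = T, r = T), and ((r & ~p) -> (r & u)) -> r holds there. Either way ((r & ~p) -> (r & u)) -> r holds.

The biconditional holds.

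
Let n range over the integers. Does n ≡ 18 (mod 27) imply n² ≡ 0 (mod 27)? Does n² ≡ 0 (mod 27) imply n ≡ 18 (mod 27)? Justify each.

The forward direction holds; the converse fails.

(⟹) Suppose n ≡ 18 (mod 27). Write n = 27j + 18. Then (27j + 18)² = 729j² + 972j + 324 = 27(27j² + 36j + 12) + 0, so n² ≡ 0 (mod 27).

(⟸) This fails: take n = 0. Then 0² = 0 ≡ 0 (mod 27), yet 0 ≡ 0 (mod 27), not 18.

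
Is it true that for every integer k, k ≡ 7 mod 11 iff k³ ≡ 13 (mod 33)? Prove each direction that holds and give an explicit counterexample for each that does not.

Only the reverse direction holds.

(⟸) The residues r modulo 33 with r³ ≡ 13 (mod 33) are exactly {7}, and each is ≡ 7 (mod 11).

(⟹) This fails: take k = 18. Then 18 ≡ 7 (mod 11), but 18³ = 5832 ≡ 24 (mod 33), not 13.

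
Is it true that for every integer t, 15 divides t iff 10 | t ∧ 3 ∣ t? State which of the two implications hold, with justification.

Only the reverse direction holds.

Forward direction. This fails: take t = 15. Certainly 15 ∣ 15, but 10 ∤ 15.

Converse. Suppose 10 ∣ t and 3 ∣ t. Any common multiple of 10 and 3 is a multiple of their lcm; here gcd(10, 3) = 1, so lcm(10, 3) = 10·3 = 30, so 30 ∣ t. Since 15 ∣ 30, it follows that 15 ∣ t.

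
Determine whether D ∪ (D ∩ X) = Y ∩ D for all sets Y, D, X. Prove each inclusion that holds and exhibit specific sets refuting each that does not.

Only the reverse inclusion holds.

Forward inclusion. This inclusion fails. Take Y = ∅, D = {1}, X = ∅; then 1 ∈ D ∪ (D ∩ X) but 1 ∉ Y ∩ D.

Reverse inclusion. Let x ∈ Y ∩ D. Then either x ∈ Y ∩ D and x ∉ X; or x ∈ Y ∩ D ∩ X. In each case x ∈ D ∪ (D ∩ X), so Y ∩ D ⊆ D ∪ (D ∩ X).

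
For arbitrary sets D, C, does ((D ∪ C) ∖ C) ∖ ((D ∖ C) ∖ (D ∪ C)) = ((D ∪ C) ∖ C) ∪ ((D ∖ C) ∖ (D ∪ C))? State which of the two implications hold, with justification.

Both inclusions hold.

(⟹) Let x ∈ ((D ∪ C) ∖ C) ∖ ((D ∖ C) ∖ (D ∪ C)). Then x ∈ D and x ∉ C, from which x ∈ ((D ∪ C) ∖ C) ∪ ((D ∖ C) ∖ (D ∪ C)).

(⟸) Let x ∈ ((D ∪ C) ∖ C) ∪ ((D ∖ C) ∖ (D ∪ C)). Then x ∈ D and x ∉ C, from which x ∈ ((D ∪ C) ∖ C) ∖ ((D ∖ C) ∖ (D ∪ C)).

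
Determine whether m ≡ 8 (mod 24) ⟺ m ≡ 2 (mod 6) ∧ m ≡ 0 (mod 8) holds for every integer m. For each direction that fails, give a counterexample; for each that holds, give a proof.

Equivalent; both directions hold.

(⇒) Suppose m ≡ 8 (mod 24); write m = 24j + 8. Since 6 ∣ 24, reducing mod 6 gives m ≡ 8 ≡ 2 (mod 6); since 8 ∣ 24, reducing mod 8 gives m ≡ 8 ≡ 0 (mod 8).

(⇐) Conversely, if m ≡ 2 (mod 6) and m ≡ 0 (mod 8), then by the Chinese remainder theorem m ≡ 8 (mod 24). This is exactly m ≡ 8 (mod 24).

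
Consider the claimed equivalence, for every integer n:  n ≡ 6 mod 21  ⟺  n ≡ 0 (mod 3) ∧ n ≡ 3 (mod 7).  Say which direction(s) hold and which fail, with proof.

(⇒) fails and (⇐) fails.

[⇒] This fails: n = 6 gives 6 ≡ 6 (mod 21) but 6 ≡ 6 (mod 7), so the conjunction on the right does not hold.

[⇐] This fails: n = 3 satisfies both congruences on the right (3 ≡ 0 mod 3 and 3 ≡ 3 mod 7) yet 3 ≡ 3 (mod 21), not 6.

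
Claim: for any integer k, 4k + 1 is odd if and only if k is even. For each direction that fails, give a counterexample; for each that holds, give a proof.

(⇐) Suppose k is even. Since 4 is even, 4k is even for every k, so 4k + 1 has the same parity as 1, which is odd. Hence 4k + 1 is odd.

(⇒) This fails: take k = 7. Then 4k + 1 = 29, which is odd, yet k = 7 is odd, not even.

(⇒) fails; (⇐) holds.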